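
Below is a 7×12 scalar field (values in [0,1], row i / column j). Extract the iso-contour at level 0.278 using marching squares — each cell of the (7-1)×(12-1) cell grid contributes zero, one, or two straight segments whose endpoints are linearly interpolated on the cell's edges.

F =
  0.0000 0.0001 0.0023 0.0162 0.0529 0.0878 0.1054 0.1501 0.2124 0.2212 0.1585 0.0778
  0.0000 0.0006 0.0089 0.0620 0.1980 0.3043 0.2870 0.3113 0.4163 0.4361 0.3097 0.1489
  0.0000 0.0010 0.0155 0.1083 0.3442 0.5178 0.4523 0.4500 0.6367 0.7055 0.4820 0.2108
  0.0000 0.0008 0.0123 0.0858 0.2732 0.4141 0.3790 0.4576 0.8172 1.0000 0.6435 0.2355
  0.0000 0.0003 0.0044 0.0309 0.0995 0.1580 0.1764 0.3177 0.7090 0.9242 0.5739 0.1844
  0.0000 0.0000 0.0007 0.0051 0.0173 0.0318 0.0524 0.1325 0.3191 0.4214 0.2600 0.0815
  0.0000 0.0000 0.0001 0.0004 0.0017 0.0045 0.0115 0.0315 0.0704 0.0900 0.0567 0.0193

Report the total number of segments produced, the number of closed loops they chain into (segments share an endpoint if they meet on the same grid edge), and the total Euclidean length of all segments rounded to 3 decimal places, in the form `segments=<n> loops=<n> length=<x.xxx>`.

cell (0,4): code 0100 → (0.879,5.000)–(1.000,4.753)
cell (0,5): code 1100 → (0.950,6.000)–(0.879,5.000)
cell (0,6): code 1100 → (0.793,7.000)–(0.950,6.000)
cell (0,7): code 1100 → (0.322,8.000)–(0.793,7.000)
cell (0,8): code 1100 → (0.264,9.000)–(0.322,8.000)
cell (0,9): code 1100 → (0.790,10.000)–(0.264,9.000)
cell (0,10): code 1000 → (1.000,10.197)–(0.790,10.000)
cell (1,3): code 0100 → (1.547,4.000)–(2.000,3.719)
cell (1,4): code 1110 → (1.000,4.753)–(1.547,4.000)
cell (1,10): code 1001 → (2.000,10.752)–(1.000,10.197)
cell (2,3): code 0010 → (2.000,3.719)–(2.932,4.000)
cell (2,4): code 0111 → (2.932,4.000)–(3.000,4.034)
cell (2,10): code 1001 → (3.000,10.896)–(2.000,10.752)
cell (3,4): code 0010 → (3.000,4.034)–(3.531,5.000)
cell (3,5): code 0011 → (3.531,5.000)–(3.499,6.000)
cell (3,6): code 0111 → (3.499,6.000)–(4.000,6.719)
cell (3,10): code 1001 → (4.000,10.760)–(3.000,10.896)
cell (4,6): code 0010 → (4.000,6.719)–(4.214,7.000)
cell (4,7): code 0111 → (4.214,7.000)–(5.000,7.780)
cell (4,9): code 1011 → (5.000,9.888)–(4.943,10.000)
cell (4,10): code 0001 → (4.943,10.000)–(4.000,10.760)
cell (5,7): code 0010 → (5.000,7.780)–(5.165,8.000)
cell (5,8): code 0011 → (5.165,8.000)–(5.433,9.000)
cell (5,9): code 0001 → (5.433,9.000)–(5.000,9.888)
total: 24 segments, chained into 1 closed loop(s), length Σ = 19.566087

segments=24 loops=1 length=19.566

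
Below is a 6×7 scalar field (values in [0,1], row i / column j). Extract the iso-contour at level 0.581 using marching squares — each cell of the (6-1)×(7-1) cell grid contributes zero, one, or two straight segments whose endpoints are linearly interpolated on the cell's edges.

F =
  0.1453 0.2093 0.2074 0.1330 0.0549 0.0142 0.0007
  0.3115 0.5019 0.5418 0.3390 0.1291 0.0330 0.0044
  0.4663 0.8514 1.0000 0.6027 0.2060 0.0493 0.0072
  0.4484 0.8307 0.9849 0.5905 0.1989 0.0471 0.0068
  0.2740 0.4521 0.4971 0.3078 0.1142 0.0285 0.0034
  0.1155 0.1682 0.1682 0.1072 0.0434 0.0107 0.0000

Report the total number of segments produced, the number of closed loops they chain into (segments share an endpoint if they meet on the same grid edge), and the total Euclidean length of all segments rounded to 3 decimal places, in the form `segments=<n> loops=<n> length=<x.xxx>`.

cell (1,0): code 0100 → (1.226,1.000)–(2.000,0.298)
cell (1,1): code 1100 → (1.086,2.000)–(1.226,1.000)
cell (1,2): code 1100 → (1.918,3.000)–(1.086,2.000)
cell (1,3): code 1000 → (2.000,3.055)–(1.918,3.000)
cell (2,0): code 0110 → (2.000,0.298)–(3.000,0.347)
cell (2,3): code 1001 → (3.000,3.024)–(2.000,3.055)
cell (3,0): code 0010 → (3.000,0.347)–(3.660,1.000)
cell (3,1): code 0011 → (3.660,1.000)–(3.828,2.000)
cell (3,2): code 0011 → (3.828,2.000)–(3.034,3.000)
cell (3,3): code 0001 → (3.034,3.000)–(3.000,3.024)
total: 10 segments, chained into 1 closed loop(s), length Σ = 8.716979

segments=10 loops=1 length=8.717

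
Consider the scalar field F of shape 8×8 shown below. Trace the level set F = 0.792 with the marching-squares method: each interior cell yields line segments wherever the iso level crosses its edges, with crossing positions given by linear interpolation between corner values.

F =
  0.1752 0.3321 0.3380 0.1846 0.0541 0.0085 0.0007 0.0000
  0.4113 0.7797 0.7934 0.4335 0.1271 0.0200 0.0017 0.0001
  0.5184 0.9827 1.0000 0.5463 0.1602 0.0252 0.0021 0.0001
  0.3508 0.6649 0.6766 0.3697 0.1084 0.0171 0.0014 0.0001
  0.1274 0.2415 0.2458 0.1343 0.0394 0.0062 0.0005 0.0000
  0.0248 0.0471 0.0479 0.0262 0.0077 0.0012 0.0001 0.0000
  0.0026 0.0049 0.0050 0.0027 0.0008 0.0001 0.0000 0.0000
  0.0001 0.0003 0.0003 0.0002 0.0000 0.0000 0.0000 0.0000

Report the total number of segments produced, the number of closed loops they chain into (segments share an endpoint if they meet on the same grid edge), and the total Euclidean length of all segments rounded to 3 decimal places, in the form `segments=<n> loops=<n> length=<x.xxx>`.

segments=8 loops=1 length=5.649

cell (0,1): code 0100 → (0.997,2.000)–(1.000,1.898)
cell (0,2): code 1000 → (1.000,2.004)–(0.997,2.000)
cell (1,0): code 0100 → (1.061,1.000)–(2.000,0.589)
cell (1,1): code 1110 → (1.000,1.898)–(1.061,1.000)
cell (1,2): code 1001 → (2.000,2.458)–(1.000,2.004)
cell (2,0): code 0010 → (2.000,0.589)–(2.600,1.000)
cell (2,1): code 0011 → (2.600,1.000)–(2.643,2.000)
cell (2,2): code 0001 → (2.643,2.000)–(2.000,2.458)
total: 8 segments, chained into 1 closed loop(s), length Σ = 5.648717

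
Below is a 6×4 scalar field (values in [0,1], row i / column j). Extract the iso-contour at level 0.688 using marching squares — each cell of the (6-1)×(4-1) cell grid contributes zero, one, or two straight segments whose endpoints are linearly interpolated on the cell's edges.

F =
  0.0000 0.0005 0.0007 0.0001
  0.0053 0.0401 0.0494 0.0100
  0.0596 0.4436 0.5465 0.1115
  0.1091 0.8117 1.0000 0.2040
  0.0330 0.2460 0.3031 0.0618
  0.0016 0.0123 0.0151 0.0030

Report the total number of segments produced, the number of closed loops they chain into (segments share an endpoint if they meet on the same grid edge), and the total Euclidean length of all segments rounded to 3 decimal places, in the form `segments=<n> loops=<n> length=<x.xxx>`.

cell (2,0): code 0100 → (2.664,1.000)–(3.000,0.824)
cell (2,1): code 1100 → (2.312,2.000)–(2.664,1.000)
cell (2,2): code 1000 → (3.000,2.392)–(2.312,2.000)
cell (3,0): code 0010 → (3.000,0.824)–(3.219,1.000)
cell (3,1): code 0011 → (3.219,1.000)–(3.448,2.000)
cell (3,2): code 0001 → (3.448,2.000)–(3.000,2.392)
total: 6 segments, chained into 1 closed loop(s), length Σ = 4.132963

segments=6 loops=1 length=4.133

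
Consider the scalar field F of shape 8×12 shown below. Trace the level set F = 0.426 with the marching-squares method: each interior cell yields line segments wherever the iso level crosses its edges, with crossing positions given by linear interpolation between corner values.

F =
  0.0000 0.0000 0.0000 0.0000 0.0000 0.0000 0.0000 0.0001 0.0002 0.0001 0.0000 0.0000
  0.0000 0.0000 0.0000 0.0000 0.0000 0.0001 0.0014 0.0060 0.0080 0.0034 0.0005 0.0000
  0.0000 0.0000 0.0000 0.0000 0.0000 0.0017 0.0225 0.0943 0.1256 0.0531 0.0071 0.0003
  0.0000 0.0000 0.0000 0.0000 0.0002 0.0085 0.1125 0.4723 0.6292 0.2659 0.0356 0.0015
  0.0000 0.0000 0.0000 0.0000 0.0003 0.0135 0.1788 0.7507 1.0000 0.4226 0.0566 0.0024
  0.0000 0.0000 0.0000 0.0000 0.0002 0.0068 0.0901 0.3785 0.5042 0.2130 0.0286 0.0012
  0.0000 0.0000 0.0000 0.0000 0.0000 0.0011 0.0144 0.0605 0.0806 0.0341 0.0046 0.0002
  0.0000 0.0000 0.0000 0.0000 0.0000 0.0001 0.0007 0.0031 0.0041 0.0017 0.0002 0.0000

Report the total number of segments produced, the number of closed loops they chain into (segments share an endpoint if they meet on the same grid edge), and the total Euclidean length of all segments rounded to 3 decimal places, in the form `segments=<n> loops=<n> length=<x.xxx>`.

segments=10 loops=1 length=7.739

cell (2,6): code 0100 → (2.878,7.000)–(3.000,6.871)
cell (2,7): code 1100 → (2.597,8.000)–(2.878,7.000)
cell (2,8): code 1000 → (3.000,8.559)–(2.597,8.000)
cell (3,6): code 0110 → (3.000,6.871)–(4.000,6.432)
cell (3,8): code 1001 → (4.000,8.994)–(3.000,8.559)
cell (4,6): code 0010 → (4.000,6.432)–(4.872,7.000)
cell (4,7): code 0111 → (4.872,7.000)–(5.000,7.378)
cell (4,8): code 1001 → (5.000,8.269)–(4.000,8.994)
cell (5,7): code 0010 → (5.000,7.378)–(5.185,8.000)
cell (5,8): code 0001 → (5.185,8.000)–(5.000,8.269)
total: 10 segments, chained into 1 closed loop(s), length Σ = 7.738657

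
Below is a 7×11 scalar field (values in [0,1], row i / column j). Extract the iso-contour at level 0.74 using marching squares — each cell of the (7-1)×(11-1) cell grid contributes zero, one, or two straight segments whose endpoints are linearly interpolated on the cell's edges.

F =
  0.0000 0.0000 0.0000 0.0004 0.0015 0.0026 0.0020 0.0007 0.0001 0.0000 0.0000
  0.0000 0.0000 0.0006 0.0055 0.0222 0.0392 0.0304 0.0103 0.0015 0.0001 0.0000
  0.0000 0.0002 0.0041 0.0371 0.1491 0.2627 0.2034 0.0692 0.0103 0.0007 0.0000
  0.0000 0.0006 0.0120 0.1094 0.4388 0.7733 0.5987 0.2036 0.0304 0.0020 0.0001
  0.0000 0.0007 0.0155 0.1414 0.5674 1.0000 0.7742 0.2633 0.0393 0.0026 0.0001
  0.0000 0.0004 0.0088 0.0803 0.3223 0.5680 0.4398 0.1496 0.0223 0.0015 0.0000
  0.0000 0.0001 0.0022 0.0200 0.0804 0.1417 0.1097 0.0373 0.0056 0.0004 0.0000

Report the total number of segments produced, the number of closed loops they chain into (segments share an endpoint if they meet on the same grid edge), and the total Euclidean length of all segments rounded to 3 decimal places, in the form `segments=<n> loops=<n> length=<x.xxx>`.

cell (2,4): code 0100 → (2.935,5.000)–(3.000,4.900)
cell (2,5): code 1000 → (3.000,5.191)–(2.935,5.000)
cell (3,4): code 0110 → (3.000,4.900)–(4.000,4.399)
cell (3,5): code 1101 → (3.805,6.000)–(3.000,5.191)
cell (3,6): code 1000 → (4.000,6.067)–(3.805,6.000)
cell (4,4): code 0010 → (4.000,4.399)–(4.602,5.000)
cell (4,5): code 0011 → (4.602,5.000)–(4.102,6.000)
cell (4,6): code 0001 → (4.102,6.000)–(4.000,6.067)
total: 8 segments, chained into 1 closed loop(s), length Σ = 4.877512

segments=8 loops=1 length=4.878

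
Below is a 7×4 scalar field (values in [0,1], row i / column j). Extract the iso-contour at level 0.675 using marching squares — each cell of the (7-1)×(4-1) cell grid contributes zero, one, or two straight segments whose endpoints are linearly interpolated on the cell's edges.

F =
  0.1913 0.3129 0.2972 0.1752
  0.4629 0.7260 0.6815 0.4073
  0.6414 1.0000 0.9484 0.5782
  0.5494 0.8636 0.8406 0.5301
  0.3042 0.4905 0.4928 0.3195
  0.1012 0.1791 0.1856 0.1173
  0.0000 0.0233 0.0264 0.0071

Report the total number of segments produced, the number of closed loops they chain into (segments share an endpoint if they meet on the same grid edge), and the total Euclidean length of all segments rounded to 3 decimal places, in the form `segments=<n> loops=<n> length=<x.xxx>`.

segments=10 loops=1 length=8.288

cell (0,0): code 0100 → (0.877,1.000)–(1.000,0.806)
cell (0,1): code 1100 → (0.983,2.000)–(0.877,1.000)
cell (0,2): code 1000 → (1.000,2.024)–(0.983,2.000)
cell (1,0): code 0110 → (1.000,0.806)–(2.000,0.094)
cell (1,2): code 1001 → (2.000,2.739)–(1.000,2.024)
cell (2,0): code 0110 → (2.000,0.094)–(3.000,0.400)
cell (2,2): code 1001 → (3.000,2.533)–(2.000,2.739)
cell (3,0): code 0010 → (3.000,0.400)–(3.505,1.000)
cell (3,1): code 0011 → (3.505,1.000)–(3.476,2.000)
cell (3,2): code 0001 → (3.476,2.000)–(3.000,2.533)
total: 10 segments, chained into 1 closed loop(s), length Σ = 8.288398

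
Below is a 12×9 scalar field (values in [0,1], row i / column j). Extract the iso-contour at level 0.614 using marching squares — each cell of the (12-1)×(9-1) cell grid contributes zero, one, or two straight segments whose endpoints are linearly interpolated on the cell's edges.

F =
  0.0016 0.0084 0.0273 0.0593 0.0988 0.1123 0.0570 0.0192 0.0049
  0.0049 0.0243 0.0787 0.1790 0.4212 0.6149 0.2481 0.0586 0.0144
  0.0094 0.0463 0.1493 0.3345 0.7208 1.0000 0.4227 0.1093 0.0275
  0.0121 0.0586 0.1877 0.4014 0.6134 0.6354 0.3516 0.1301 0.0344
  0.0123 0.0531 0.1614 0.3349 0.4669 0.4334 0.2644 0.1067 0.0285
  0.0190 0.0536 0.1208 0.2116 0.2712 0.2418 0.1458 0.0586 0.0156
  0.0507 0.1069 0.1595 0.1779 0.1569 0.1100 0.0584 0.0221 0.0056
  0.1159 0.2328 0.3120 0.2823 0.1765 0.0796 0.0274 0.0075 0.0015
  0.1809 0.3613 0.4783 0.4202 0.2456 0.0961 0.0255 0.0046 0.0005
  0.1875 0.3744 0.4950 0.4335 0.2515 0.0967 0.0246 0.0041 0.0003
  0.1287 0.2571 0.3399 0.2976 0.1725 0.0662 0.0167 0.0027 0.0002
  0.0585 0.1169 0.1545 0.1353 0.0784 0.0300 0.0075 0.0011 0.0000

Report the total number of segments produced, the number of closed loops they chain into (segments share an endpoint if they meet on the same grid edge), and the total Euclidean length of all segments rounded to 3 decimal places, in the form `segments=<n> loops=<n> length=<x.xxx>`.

segments=10 loops=1 length=6.177

cell (0,4): code 0100 → (0.998,5.000)–(1.000,4.995)
cell (0,5): code 1000 → (1.000,5.002)–(0.998,5.000)
cell (1,3): code 0100 → (1.644,4.000)–(2.000,3.724)
cell (1,4): code 1110 → (1.000,4.995)–(1.644,4.000)
cell (1,5): code 1001 → (2.000,5.669)–(1.000,5.002)
cell (2,3): code 0010 → (2.000,3.724)–(2.994,4.000)
cell (2,4): code 0111 → (2.994,4.000)–(3.000,4.027)
cell (2,5): code 1001 → (3.000,5.075)–(2.000,5.669)
cell (3,4): code 0010 → (3.000,4.027)–(3.106,5.000)
cell (3,5): code 0001 → (3.106,5.000)–(3.000,5.075)
total: 10 segments, chained into 1 closed loop(s), length Σ = 6.177185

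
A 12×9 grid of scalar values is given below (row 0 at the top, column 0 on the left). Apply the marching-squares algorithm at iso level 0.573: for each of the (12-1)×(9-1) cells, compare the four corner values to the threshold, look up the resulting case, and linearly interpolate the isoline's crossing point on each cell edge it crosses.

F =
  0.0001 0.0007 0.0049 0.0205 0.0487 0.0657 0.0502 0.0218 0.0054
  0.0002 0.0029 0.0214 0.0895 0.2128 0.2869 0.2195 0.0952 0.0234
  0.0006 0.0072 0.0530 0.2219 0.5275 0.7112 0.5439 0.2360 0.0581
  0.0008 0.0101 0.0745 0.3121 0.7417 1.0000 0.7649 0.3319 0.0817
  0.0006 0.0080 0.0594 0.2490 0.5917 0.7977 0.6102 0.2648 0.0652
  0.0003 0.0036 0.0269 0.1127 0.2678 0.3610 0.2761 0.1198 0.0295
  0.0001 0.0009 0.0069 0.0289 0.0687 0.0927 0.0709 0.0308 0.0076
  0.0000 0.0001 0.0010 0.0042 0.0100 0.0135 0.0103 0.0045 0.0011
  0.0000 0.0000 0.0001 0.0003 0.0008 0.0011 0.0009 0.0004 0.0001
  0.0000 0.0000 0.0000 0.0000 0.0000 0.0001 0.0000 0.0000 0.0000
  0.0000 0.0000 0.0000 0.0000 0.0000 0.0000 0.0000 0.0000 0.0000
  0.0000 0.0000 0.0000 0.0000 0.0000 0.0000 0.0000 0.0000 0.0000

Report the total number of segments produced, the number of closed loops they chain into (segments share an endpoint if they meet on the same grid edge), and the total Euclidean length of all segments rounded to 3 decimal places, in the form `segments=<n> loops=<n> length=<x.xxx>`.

segments=12 loops=1 length=8.630

cell (1,4): code 0100 → (1.674,5.000)–(2.000,4.248)
cell (1,5): code 1000 → (2.000,5.826)–(1.674,5.000)
cell (2,3): code 0100 → (2.212,4.000)–(3.000,3.607)
cell (2,4): code 1110 → (2.000,4.248)–(2.212,4.000)
cell (2,5): code 1101 → (2.132,6.000)–(2.000,5.826)
cell (2,6): code 1000 → (3.000,6.443)–(2.132,6.000)
cell (3,3): code 0110 → (3.000,3.607)–(4.000,3.945)
cell (3,6): code 1001 → (4.000,6.108)–(3.000,6.443)
cell (4,3): code 0010 → (4.000,3.945)–(4.058,4.000)
cell (4,4): code 0011 → (4.058,4.000)–(4.515,5.000)
cell (4,5): code 0011 → (4.515,5.000)–(4.111,6.000)
cell (4,6): code 0001 → (4.111,6.000)–(4.000,6.108)
total: 12 segments, chained into 1 closed loop(s), length Σ = 8.629509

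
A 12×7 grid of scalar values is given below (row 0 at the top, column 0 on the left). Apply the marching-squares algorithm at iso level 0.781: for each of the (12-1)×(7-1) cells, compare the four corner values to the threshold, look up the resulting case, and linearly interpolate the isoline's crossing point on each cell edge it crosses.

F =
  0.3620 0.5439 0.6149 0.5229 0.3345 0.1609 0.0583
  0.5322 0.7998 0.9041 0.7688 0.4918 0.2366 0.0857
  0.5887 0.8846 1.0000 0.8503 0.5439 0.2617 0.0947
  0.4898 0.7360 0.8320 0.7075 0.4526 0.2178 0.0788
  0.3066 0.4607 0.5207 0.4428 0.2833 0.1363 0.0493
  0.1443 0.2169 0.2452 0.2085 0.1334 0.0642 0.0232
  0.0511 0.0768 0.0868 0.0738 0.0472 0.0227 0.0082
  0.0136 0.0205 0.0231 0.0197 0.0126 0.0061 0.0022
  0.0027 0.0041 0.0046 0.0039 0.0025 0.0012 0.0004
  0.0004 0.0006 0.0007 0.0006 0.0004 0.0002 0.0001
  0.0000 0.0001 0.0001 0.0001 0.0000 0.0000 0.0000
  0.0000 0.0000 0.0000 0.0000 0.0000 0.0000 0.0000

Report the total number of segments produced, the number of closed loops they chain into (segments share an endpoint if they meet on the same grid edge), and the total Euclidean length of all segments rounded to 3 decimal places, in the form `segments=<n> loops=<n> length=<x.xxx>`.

cell (0,0): code 0100 → (0.927,1.000)–(1.000,0.930)
cell (0,1): code 1100 → (0.574,2.000)–(0.927,1.000)
cell (0,2): code 1000 → (1.000,2.910)–(0.574,2.000)
cell (1,0): code 0110 → (1.000,0.930)–(2.000,0.650)
cell (1,2): code 1101 → (1.150,3.000)–(1.000,2.910)
cell (1,3): code 1000 → (2.000,3.226)–(1.150,3.000)
cell (2,0): code 0010 → (2.000,0.650)–(2.697,1.000)
cell (2,1): code 0111 → (2.697,1.000)–(3.000,1.469)
cell (2,2): code 1011 → (3.000,2.410)–(2.485,3.000)
cell (2,3): code 0001 → (2.485,3.000)–(2.000,3.226)
cell (3,1): code 0010 → (3.000,1.469)–(3.164,2.000)
cell (3,2): code 0001 → (3.164,2.000)–(3.000,2.410)
total: 12 segments, chained into 1 closed loop(s), length Σ = 7.913358

segments=12 loops=1 length=7.913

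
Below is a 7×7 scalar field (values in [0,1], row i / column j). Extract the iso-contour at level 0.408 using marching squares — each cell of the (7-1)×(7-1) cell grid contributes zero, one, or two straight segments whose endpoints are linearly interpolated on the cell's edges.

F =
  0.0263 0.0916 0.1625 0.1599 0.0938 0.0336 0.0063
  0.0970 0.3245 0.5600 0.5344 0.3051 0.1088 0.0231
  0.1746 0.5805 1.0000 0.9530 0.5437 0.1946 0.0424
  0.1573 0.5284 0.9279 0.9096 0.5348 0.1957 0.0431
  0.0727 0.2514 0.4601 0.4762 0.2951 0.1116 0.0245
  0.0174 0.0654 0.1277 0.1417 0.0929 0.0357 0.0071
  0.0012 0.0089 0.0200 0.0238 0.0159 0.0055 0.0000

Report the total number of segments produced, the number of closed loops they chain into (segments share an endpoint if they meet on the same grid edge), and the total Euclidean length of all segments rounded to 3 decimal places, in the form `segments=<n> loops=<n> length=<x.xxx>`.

cell (0,1): code 0100 → (0.618,2.000)–(1.000,1.355)
cell (0,2): code 1100 → (0.662,3.000)–(0.618,2.000)
cell (0,3): code 1000 → (1.000,3.551)–(0.662,3.000)
cell (1,0): code 0100 → (1.326,1.000)–(2.000,0.575)
cell (1,1): code 1110 → (1.000,1.355)–(1.326,1.000)
cell (1,3): code 1101 → (1.431,4.000)–(1.000,3.551)
cell (1,4): code 1000 → (2.000,4.389)–(1.431,4.000)
cell (2,0): code 0110 → (2.000,0.575)–(3.000,0.676)
cell (2,4): code 1001 → (3.000,4.374)–(2.000,4.389)
cell (3,0): code 0010 → (3.000,0.676)–(3.435,1.000)
cell (3,1): code 0111 → (3.435,1.000)–(4.000,1.750)
cell (3,3): code 1011 → (4.000,3.377)–(3.529,4.000)
cell (3,4): code 0001 → (3.529,4.000)–(3.000,4.374)
cell (4,1): code 0010 → (4.000,1.750)–(4.157,2.000)
cell (4,2): code 0011 → (4.157,2.000)–(4.204,3.000)
cell (4,3): code 0001 → (4.204,3.000)–(4.000,3.377)
total: 16 segments, chained into 1 closed loop(s), length Σ = 11.627577

segments=16 loops=1 length=11.628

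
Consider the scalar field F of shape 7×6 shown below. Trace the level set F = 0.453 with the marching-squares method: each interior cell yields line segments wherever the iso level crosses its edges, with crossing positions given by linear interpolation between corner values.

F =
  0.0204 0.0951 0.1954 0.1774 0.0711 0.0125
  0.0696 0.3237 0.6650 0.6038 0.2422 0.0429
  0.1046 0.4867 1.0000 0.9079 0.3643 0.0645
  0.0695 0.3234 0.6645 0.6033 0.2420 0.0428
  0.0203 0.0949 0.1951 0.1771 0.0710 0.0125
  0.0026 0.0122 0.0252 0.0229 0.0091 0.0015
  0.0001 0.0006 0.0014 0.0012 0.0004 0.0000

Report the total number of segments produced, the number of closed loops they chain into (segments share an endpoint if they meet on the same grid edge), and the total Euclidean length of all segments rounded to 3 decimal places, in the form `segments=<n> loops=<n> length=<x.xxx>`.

segments=12 loops=1 length=9.014

cell (0,1): code 0100 → (0.549,2.000)–(1.000,1.379)
cell (0,2): code 1100 → (0.646,3.000)–(0.549,2.000)
cell (0,3): code 1000 → (1.000,3.417)–(0.646,3.000)
cell (1,0): code 0100 → (1.793,1.000)–(2.000,0.912)
cell (1,1): code 1110 → (1.000,1.379)–(1.793,1.000)
cell (1,3): code 1001 → (2.000,3.837)–(1.000,3.417)
cell (2,0): code 0010 → (2.000,0.912)–(2.206,1.000)
cell (2,1): code 0111 → (2.206,1.000)–(3.000,1.380)
cell (2,3): code 1001 → (3.000,3.416)–(2.000,3.837)
cell (3,1): code 0010 → (3.000,1.380)–(3.451,2.000)
cell (3,2): code 0011 → (3.451,2.000)–(3.353,3.000)
cell (3,3): code 0001 → (3.353,3.000)–(3.000,3.416)
total: 12 segments, chained into 1 closed loop(s), length Σ = 9.013717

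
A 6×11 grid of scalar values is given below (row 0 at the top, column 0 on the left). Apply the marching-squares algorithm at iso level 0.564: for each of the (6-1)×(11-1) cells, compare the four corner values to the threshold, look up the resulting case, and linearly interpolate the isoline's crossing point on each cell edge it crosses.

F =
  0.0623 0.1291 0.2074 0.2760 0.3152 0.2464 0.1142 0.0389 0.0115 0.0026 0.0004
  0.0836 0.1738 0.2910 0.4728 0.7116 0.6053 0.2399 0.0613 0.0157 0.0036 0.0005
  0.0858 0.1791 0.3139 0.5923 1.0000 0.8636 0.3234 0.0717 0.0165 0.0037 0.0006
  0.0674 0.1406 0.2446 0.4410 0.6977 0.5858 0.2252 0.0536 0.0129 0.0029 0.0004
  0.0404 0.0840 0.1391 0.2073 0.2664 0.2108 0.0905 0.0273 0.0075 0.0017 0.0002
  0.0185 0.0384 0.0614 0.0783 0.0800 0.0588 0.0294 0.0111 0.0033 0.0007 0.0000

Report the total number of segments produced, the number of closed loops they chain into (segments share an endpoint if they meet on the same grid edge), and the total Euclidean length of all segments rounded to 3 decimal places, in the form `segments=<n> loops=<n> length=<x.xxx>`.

cell (0,3): code 0100 → (0.628,4.000)–(1.000,3.382)
cell (0,4): code 1100 → (0.885,5.000)–(0.628,4.000)
cell (0,5): code 1000 → (1.000,5.113)–(0.885,5.000)
cell (1,2): code 0100 → (1.763,3.000)–(2.000,2.898)
cell (1,3): code 1110 → (1.000,3.382)–(1.763,3.000)
cell (1,5): code 1001 → (2.000,5.555)–(1.000,5.113)
cell (2,2): code 0010 → (2.000,2.898)–(2.187,3.000)
cell (2,3): code 0111 → (2.187,3.000)–(3.000,3.479)
cell (2,5): code 1001 → (3.000,5.060)–(2.000,5.555)
cell (3,3): code 0010 → (3.000,3.479)–(3.310,4.000)
cell (3,4): code 0011 → (3.310,4.000)–(3.058,5.000)
cell (3,5): code 0001 → (3.058,5.000)–(3.000,5.060)
total: 12 segments, chained into 1 closed loop(s), length Σ = 8.112906

segments=12 loops=1 length=8.113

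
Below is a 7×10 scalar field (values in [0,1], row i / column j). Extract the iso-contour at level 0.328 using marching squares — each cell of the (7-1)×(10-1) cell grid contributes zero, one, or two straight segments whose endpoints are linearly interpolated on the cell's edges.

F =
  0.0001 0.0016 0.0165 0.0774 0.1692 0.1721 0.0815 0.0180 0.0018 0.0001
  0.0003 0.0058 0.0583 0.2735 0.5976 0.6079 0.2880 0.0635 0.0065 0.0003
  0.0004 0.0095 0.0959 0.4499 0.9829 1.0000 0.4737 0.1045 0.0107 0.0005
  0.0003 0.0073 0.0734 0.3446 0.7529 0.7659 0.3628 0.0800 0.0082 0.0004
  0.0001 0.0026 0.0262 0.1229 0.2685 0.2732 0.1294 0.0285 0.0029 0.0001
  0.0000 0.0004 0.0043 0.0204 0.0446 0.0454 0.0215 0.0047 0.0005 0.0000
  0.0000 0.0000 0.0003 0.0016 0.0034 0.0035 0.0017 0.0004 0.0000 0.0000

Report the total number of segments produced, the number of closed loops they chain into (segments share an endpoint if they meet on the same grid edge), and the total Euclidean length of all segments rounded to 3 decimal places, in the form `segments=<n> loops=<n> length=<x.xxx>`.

cell (0,3): code 0100 → (0.371,4.000)–(1.000,3.168)
cell (0,4): code 1100 → (0.358,5.000)–(0.371,4.000)
cell (0,5): code 1000 → (1.000,5.875)–(0.358,5.000)
cell (1,2): code 0100 → (1.309,3.000)–(2.000,2.656)
cell (1,3): code 1110 → (1.000,3.168)–(1.309,3.000)
cell (1,5): code 1101 → (1.215,6.000)–(1.000,5.875)
cell (1,6): code 1000 → (2.000,6.395)–(1.215,6.000)
cell (2,2): code 0110 → (2.000,2.656)–(3.000,2.939)
cell (2,6): code 1001 → (3.000,6.123)–(2.000,6.395)
cell (3,2): code 0010 → (3.000,2.939)–(3.075,3.000)
cell (3,3): code 0011 → (3.075,3.000)–(3.877,4.000)
cell (3,4): code 0011 → (3.877,4.000)–(3.889,5.000)
cell (3,5): code 0011 → (3.889,5.000)–(3.149,6.000)
cell (3,6): code 0001 → (3.149,6.000)–(3.000,6.123)
total: 14 segments, chained into 1 closed loop(s), length Σ = 11.271230

segments=14 loops=1 length=11.271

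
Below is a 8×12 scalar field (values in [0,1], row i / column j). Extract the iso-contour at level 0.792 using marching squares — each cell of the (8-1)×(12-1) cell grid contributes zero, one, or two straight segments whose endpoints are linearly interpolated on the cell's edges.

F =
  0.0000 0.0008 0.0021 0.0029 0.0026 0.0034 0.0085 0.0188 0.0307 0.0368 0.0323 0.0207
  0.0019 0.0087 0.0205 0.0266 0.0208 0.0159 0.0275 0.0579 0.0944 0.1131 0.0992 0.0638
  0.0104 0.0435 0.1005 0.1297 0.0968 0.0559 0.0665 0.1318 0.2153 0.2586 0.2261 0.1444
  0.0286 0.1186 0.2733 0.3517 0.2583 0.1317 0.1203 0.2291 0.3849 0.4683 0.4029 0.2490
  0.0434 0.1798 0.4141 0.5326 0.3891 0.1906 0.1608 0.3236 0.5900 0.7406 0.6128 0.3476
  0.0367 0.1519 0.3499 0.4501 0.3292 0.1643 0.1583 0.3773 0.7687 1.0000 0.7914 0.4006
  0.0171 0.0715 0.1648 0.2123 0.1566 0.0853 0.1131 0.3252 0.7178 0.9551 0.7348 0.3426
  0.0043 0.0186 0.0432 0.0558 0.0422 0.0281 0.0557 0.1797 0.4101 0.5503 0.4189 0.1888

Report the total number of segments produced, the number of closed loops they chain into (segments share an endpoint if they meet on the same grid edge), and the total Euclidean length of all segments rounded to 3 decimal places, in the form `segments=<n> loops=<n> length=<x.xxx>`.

segments=6 loops=1 length=6.179

cell (4,8): code 0100 → (4.198,9.000)–(5.000,8.101)
cell (4,9): code 1000 → (5.000,9.997)–(4.198,9.000)
cell (5,8): code 0110 → (5.000,8.101)–(6.000,8.313)
cell (5,9): code 1001 → (6.000,9.740)–(5.000,9.997)
cell (6,8): code 0010 → (6.000,8.313)–(6.403,9.000)
cell (6,9): code 0001 → (6.403,9.000)–(6.000,9.740)
total: 6 segments, chained into 1 closed loop(s), length Σ = 6.178632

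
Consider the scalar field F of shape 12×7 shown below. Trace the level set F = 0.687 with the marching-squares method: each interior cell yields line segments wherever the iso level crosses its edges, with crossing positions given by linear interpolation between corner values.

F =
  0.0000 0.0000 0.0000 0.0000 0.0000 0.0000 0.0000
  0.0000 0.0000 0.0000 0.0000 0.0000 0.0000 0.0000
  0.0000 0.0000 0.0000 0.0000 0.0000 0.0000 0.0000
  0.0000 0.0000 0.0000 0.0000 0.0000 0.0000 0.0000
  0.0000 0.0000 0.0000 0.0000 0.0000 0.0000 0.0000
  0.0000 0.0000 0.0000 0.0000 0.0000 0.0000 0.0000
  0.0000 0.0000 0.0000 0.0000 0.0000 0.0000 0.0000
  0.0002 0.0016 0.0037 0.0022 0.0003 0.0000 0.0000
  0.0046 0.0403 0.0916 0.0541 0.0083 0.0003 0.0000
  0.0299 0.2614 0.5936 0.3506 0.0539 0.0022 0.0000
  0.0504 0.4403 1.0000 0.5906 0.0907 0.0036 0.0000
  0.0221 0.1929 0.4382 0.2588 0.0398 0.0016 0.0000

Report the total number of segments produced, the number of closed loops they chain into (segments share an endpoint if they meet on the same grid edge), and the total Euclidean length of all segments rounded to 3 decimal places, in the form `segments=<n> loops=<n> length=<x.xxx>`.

segments=4 loops=1 length=3.772

cell (9,1): code 0100 → (9.230,2.000)–(10.000,1.441)
cell (9,2): code 1000 → (10.000,2.765)–(9.230,2.000)
cell (10,1): code 0010 → (10.000,1.441)–(10.557,2.000)
cell (10,2): code 0001 → (10.557,2.000)–(10.000,2.765)
total: 4 segments, chained into 1 closed loop(s), length Σ = 3.772394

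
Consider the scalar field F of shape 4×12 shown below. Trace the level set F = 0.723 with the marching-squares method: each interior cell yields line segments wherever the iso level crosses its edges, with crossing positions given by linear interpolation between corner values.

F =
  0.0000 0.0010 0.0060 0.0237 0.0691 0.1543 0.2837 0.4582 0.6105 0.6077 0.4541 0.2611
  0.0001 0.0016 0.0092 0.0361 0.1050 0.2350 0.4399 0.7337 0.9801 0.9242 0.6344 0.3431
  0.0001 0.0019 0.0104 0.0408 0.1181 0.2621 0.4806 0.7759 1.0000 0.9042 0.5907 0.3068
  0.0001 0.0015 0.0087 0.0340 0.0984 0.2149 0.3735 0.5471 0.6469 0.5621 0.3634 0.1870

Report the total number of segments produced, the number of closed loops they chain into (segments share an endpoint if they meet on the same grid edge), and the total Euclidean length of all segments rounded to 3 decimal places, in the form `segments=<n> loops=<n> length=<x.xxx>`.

cell (0,6): code 0100 → (0.961,7.000)–(1.000,6.964)
cell (0,7): code 1100 → (0.304,8.000)–(0.961,7.000)
cell (0,8): code 1100 → (0.364,9.000)–(0.304,8.000)
cell (0,9): code 1000 → (1.000,9.694)–(0.364,9.000)
cell (1,6): code 0110 → (1.000,6.964)–(2.000,6.821)
cell (1,9): code 1001 → (2.000,9.578)–(1.000,9.694)
cell (2,6): code 0010 → (2.000,6.821)–(2.231,7.000)
cell (2,7): code 0011 → (2.231,7.000)–(2.784,8.000)
cell (2,8): code 0011 → (2.784,8.000)–(2.530,9.000)
cell (2,9): code 0001 → (2.530,9.000)–(2.000,9.578)
total: 10 segments, chained into 1 closed loop(s), length Σ = 8.460917

segments=10 loops=1 length=8.461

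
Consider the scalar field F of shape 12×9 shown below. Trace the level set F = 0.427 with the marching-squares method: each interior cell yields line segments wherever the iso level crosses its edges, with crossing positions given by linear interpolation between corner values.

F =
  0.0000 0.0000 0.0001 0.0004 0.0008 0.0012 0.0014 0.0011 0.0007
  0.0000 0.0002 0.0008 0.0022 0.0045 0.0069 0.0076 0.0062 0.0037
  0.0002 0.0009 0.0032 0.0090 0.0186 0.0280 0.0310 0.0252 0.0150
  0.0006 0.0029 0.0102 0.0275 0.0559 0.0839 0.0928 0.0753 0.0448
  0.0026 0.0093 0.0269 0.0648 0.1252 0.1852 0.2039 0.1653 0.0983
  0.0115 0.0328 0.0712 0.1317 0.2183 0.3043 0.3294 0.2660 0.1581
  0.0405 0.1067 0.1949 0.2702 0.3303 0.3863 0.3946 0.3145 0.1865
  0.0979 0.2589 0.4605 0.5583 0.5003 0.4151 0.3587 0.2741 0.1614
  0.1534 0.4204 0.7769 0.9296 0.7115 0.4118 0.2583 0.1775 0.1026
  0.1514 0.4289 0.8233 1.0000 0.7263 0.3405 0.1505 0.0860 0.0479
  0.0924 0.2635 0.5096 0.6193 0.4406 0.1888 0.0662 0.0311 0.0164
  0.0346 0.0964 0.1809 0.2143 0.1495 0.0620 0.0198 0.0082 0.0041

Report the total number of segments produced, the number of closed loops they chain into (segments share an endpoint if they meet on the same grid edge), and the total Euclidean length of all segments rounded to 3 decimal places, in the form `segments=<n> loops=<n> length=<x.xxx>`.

cell (6,1): code 0100 → (6.874,2.000)–(7.000,1.834)
cell (6,2): code 1100 → (6.544,3.000)–(6.874,2.000)
cell (6,3): code 1100 → (6.569,4.000)–(6.544,3.000)
cell (6,4): code 1000 → (7.000,4.860)–(6.569,4.000)
cell (7,1): code 0110 → (7.000,1.834)–(8.000,1.019)
cell (7,4): code 1001 → (8.000,4.949)–(7.000,4.860)
cell (8,0): code 0100 → (8.776,1.000)–(9.000,0.993)
cell (8,1): code 1110 → (8.000,1.019)–(8.776,1.000)
cell (8,4): code 1001 → (9.000,4.776)–(8.000,4.949)
cell (9,0): code 0010 → (9.000,0.993)–(9.011,1.000)
cell (9,1): code 0111 → (9.011,1.000)–(10.000,1.664)
cell (9,4): code 1001 → (10.000,4.054)–(9.000,4.776)
cell (10,1): code 0010 → (10.000,1.664)–(10.251,2.000)
cell (10,2): code 0011 → (10.251,2.000)–(10.475,3.000)
cell (10,3): code 0011 → (10.475,3.000)–(10.047,4.000)
cell (10,4): code 0001 → (10.047,4.000)–(10.000,4.054)
total: 16 segments, chained into 1 closed loop(s), length Σ = 12.574458

segments=16 loops=1 length=12.574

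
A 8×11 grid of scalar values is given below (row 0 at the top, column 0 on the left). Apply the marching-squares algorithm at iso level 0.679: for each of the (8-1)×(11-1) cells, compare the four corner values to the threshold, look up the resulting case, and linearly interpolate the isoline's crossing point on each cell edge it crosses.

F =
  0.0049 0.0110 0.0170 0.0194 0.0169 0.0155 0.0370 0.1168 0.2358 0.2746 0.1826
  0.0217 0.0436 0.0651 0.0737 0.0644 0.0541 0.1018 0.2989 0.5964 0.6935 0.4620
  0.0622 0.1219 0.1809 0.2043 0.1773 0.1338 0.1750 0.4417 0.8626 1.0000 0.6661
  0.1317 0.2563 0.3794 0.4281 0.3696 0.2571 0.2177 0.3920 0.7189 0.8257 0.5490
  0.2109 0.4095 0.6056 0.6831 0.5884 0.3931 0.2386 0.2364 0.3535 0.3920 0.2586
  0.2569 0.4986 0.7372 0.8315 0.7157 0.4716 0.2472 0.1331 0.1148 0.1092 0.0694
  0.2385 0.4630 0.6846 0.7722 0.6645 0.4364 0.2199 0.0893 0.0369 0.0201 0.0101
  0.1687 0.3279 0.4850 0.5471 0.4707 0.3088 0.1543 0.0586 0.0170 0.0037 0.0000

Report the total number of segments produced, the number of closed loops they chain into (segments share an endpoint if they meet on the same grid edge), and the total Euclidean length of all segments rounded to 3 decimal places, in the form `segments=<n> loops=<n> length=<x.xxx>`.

segments=22 loops=2 length=14.608

cell (0,8): code 0100 → (0.965,9.000)–(1.000,8.851)
cell (0,9): code 1000 → (1.000,9.063)–(0.965,9.000)
cell (1,7): code 0100 → (1.310,8.000)–(2.000,7.564)
cell (1,8): code 1110 → (1.000,8.851)–(1.310,8.000)
cell (1,9): code 1001 → (2.000,9.961)–(1.000,9.063)
cell (2,7): code 0110 → (2.000,7.564)–(3.000,7.878)
cell (2,9): code 1001 → (3.000,9.530)–(2.000,9.961)
cell (3,2): code 0100 → (3.984,3.000)–(4.000,2.947)
cell (3,3): code 1000 → (4.000,3.043)–(3.984,3.000)
cell (3,7): code 0010 → (3.000,7.878)–(3.109,8.000)
cell (3,8): code 0011 → (3.109,8.000)–(3.338,9.000)
cell (3,9): code 0001 → (3.338,9.000)–(3.000,9.530)
cell (4,1): code 0100 → (4.558,2.000)–(5.000,1.756)
cell (4,2): code 1110 → (4.000,2.947)–(4.558,2.000)
cell (4,3): code 1101 → (4.712,4.000)–(4.000,3.043)
cell (4,4): code 1000 → (5.000,4.150)–(4.712,4.000)
cell (5,1): code 0110 → (5.000,1.756)–(6.000,1.975)
cell (5,3): code 1011 → (6.000,3.865)–(5.717,4.000)
cell (5,4): code 0001 → (5.717,4.000)–(5.000,4.150)
cell (6,1): code 0010 → (6.000,1.975)–(6.028,2.000)
cell (6,2): code 0011 → (6.028,2.000)–(6.414,3.000)
cell (6,3): code 0001 → (6.414,3.000)–(6.000,3.865)
total: 22 segments, chained into 2 closed loop(s), length Σ = 14.608457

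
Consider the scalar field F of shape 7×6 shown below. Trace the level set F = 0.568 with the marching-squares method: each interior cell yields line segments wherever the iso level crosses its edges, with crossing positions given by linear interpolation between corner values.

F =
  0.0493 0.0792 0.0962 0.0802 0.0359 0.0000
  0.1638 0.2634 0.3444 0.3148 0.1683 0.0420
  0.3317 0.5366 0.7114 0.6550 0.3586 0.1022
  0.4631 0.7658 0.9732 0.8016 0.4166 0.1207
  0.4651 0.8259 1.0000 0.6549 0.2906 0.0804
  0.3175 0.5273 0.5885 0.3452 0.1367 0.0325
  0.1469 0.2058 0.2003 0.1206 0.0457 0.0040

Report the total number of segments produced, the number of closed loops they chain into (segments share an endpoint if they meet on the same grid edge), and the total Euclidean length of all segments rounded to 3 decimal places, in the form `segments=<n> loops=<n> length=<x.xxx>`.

cell (1,1): code 0100 → (1.609,2.000)–(2.000,1.180)
cell (1,2): code 1100 → (1.744,3.000)–(1.609,2.000)
cell (1,3): code 1000 → (2.000,3.294)–(1.744,3.000)
cell (2,0): code 0100 → (2.137,1.000)–(3.000,0.347)
cell (2,1): code 1110 → (2.000,1.180)–(2.137,1.000)
cell (2,3): code 1001 → (3.000,3.607)–(2.000,3.294)
cell (3,0): code 0110 → (3.000,0.347)–(4.000,0.285)
cell (3,3): code 1001 → (4.000,3.239)–(3.000,3.607)
cell (4,0): code 0010 → (4.000,0.285)–(4.864,1.000)
cell (4,1): code 0111 → (4.864,1.000)–(5.000,1.665)
cell (4,2): code 1011 → (5.000,2.084)–(4.281,3.000)
cell (4,3): code 0001 → (4.281,3.000)–(4.000,3.239)
cell (5,1): code 0010 → (5.000,1.665)–(5.053,2.000)
cell (5,2): code 0001 → (5.053,2.000)–(5.000,2.084)
total: 14 segments, chained into 1 closed loop(s), length Σ = 10.502197

segments=14 loops=1 length=10.502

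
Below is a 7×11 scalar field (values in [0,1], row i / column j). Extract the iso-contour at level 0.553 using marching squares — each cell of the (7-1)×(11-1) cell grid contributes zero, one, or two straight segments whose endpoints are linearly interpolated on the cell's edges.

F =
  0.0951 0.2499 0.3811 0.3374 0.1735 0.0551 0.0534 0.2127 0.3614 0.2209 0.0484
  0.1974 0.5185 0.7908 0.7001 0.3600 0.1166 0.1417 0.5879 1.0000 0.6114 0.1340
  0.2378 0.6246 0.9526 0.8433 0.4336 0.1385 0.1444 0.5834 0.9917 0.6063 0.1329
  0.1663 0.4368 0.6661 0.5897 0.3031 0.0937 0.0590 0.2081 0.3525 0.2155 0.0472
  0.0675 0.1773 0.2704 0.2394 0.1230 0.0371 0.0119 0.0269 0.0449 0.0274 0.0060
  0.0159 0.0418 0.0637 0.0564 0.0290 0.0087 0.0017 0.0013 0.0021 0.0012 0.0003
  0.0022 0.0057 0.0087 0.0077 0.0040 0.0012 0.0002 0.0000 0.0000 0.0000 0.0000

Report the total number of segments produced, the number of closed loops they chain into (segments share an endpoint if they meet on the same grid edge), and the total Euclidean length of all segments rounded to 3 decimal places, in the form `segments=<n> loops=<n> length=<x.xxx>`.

cell (0,1): code 0100 → (0.420,2.000)–(1.000,1.127)
cell (0,2): code 1100 → (0.594,3.000)–(0.420,2.000)
cell (0,3): code 1000 → (1.000,3.433)–(0.594,3.000)
cell (0,6): code 0100 → (0.907,7.000)–(1.000,6.922)
cell (0,7): code 1100 → (0.300,8.000)–(0.907,7.000)
cell (0,8): code 1100 → (0.850,9.000)–(0.300,8.000)
cell (0,9): code 1000 → (1.000,9.122)–(0.850,9.000)
cell (1,0): code 0100 → (1.325,1.000)–(2.000,0.815)
cell (1,1): code 1110 → (1.000,1.127)–(1.325,1.000)
cell (1,3): code 1001 → (2.000,3.709)–(1.000,3.433)
cell (1,6): code 0110 → (1.000,6.922)–(2.000,6.931)
cell (1,9): code 1001 → (2.000,9.113)–(1.000,9.122)
cell (2,0): code 0010 → (2.000,0.815)–(2.381,1.000)
cell (2,1): code 0111 → (2.381,1.000)–(3.000,1.507)
cell (2,3): code 1001 → (3.000,3.128)–(2.000,3.709)
cell (2,6): code 0010 → (2.000,6.931)–(2.081,7.000)
cell (2,7): code 0011 → (2.081,7.000)–(2.686,8.000)
cell (2,8): code 0011 → (2.686,8.000)–(2.136,9.000)
cell (2,9): code 0001 → (2.136,9.000)–(2.000,9.113)
cell (3,1): code 0010 → (3.000,1.507)–(3.286,2.000)
cell (3,2): code 0011 → (3.286,2.000)–(3.105,3.000)
cell (3,3): code 0001 → (3.105,3.000)–(3.000,3.128)
total: 22 segments, chained into 2 closed loop(s), length Σ = 16.094183

segments=22 loops=2 length=16.094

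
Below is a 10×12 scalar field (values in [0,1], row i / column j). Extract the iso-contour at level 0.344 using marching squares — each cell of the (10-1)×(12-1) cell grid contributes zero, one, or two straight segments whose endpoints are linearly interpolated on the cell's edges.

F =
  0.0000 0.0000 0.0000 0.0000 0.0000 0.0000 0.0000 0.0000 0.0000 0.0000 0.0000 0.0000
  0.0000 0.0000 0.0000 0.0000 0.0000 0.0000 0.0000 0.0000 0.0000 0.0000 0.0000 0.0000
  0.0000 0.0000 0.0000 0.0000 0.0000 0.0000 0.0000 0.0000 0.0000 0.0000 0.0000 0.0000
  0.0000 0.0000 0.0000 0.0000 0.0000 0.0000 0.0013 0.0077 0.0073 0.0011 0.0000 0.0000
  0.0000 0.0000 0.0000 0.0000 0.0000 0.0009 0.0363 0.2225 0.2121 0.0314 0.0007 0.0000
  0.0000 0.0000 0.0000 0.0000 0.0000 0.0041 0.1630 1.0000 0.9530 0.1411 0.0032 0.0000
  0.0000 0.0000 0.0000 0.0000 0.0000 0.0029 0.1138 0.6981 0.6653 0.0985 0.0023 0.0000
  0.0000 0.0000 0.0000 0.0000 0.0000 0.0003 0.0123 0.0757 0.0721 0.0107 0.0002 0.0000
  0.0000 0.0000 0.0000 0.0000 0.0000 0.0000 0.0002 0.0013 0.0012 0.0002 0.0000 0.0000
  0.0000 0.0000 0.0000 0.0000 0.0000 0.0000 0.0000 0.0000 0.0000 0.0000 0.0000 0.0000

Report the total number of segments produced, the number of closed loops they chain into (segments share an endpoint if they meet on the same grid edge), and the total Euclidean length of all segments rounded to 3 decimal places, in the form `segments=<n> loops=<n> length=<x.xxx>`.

cell (4,6): code 0100 → (4.156,7.000)–(5.000,6.216)
cell (4,7): code 1100 → (4.178,8.000)–(4.156,7.000)
cell (4,8): code 1000 → (5.000,8.750)–(4.178,8.000)
cell (5,6): code 0110 → (5.000,6.216)–(6.000,6.394)
cell (5,8): code 1001 → (6.000,8.567)–(5.000,8.750)
cell (6,6): code 0010 → (6.000,6.394)–(6.569,7.000)
cell (6,7): code 0011 → (6.569,7.000)–(6.542,8.000)
cell (6,8): code 0001 → (6.542,8.000)–(6.000,8.567)
total: 8 segments, chained into 1 closed loop(s), length Σ = 7.912555

segments=8 loops=1 length=7.913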